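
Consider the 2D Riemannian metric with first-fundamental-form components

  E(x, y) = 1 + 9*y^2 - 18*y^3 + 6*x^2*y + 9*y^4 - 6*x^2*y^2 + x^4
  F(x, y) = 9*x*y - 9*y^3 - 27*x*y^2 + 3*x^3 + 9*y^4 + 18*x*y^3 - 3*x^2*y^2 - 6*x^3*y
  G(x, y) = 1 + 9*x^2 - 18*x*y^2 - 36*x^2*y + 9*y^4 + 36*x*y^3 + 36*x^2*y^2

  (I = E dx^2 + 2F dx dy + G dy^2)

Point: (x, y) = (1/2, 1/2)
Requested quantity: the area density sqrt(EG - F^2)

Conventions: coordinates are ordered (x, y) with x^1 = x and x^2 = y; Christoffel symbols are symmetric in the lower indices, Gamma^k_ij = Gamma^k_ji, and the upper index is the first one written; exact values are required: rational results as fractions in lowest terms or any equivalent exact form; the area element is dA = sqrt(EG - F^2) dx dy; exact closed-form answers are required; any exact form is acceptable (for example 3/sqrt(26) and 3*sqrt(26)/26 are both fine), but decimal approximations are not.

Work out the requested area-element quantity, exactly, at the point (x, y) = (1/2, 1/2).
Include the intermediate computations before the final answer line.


E = 2, F = -3/4, G = 25/16; EG - F^2 = 41/16

Answer: sqrt(EG - F^2) = sqrt(41)/4


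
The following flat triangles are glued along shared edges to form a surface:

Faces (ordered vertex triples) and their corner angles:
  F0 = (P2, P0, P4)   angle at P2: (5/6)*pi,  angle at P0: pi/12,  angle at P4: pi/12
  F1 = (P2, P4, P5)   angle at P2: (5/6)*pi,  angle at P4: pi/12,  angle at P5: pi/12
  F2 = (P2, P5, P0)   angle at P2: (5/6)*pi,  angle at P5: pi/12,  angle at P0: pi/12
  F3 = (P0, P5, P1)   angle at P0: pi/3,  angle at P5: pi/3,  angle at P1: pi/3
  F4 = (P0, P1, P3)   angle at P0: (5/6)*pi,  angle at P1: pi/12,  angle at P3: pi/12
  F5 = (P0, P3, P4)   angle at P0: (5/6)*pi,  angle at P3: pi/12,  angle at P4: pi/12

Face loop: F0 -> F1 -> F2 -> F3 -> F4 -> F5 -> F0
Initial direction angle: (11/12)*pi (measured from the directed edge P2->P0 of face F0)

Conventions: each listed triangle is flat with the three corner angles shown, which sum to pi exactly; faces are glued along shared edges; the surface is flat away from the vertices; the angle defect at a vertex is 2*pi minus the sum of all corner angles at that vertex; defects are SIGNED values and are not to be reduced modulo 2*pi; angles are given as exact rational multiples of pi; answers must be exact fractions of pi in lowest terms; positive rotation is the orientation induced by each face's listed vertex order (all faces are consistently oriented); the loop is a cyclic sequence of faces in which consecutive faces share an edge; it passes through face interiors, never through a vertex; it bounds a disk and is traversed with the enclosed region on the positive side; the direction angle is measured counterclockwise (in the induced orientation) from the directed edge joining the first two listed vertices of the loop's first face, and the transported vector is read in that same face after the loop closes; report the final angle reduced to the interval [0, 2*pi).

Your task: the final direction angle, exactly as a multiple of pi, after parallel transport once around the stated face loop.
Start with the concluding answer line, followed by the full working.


Answer: final direction angle = pi/4

enclosed vertex P0: corner angles sum to (13/6)*pi, defect = 2*pi - (13/6)*pi = -pi/6
enclosed vertex P2: corner angles sum to (5/2)*pi, defect = 2*pi - (5/2)*pi = -pi/2
the final direction is the initial angle plus the enclosed defects, taken mod 2*pi in the induced orientation
final angle = (11/12)*pi - (2/3)*pi = pi/4 (mod 2*pi)


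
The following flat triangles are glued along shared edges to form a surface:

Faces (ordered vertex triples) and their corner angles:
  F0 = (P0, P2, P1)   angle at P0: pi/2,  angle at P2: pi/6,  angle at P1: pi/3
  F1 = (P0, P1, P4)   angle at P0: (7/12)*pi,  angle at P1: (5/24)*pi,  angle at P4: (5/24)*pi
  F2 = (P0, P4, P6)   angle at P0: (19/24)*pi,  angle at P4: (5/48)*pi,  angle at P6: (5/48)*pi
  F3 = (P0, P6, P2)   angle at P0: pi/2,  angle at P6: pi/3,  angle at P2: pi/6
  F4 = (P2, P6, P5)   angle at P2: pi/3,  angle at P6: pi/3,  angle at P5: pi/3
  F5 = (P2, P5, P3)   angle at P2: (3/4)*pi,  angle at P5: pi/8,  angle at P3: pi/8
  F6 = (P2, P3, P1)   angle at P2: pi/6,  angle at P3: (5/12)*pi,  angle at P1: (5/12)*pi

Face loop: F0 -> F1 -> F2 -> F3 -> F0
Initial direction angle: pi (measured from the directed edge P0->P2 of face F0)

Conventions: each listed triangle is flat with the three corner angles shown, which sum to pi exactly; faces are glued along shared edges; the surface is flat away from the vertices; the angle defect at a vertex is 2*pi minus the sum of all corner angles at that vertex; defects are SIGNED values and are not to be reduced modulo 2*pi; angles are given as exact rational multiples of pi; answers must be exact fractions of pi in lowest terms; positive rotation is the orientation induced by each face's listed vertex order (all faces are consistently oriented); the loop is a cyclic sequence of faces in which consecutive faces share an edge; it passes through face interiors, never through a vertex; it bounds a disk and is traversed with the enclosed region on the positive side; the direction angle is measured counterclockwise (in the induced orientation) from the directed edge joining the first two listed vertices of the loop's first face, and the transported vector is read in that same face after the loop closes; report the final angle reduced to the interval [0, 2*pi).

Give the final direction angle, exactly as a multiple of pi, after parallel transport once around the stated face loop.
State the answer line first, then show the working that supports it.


Answer: final direction angle = (5/8)*pi

enclosed vertex P0: corner angles sum to (19/8)*pi, defect = 2*pi - (19/8)*pi = (-3/8)*pi
holonomy = initial angle + sum of enclosed defects (mod 2*pi), positive in the induced orientation
final angle = pi - (3/8)*pi = (5/8)*pi (mod 2*pi)


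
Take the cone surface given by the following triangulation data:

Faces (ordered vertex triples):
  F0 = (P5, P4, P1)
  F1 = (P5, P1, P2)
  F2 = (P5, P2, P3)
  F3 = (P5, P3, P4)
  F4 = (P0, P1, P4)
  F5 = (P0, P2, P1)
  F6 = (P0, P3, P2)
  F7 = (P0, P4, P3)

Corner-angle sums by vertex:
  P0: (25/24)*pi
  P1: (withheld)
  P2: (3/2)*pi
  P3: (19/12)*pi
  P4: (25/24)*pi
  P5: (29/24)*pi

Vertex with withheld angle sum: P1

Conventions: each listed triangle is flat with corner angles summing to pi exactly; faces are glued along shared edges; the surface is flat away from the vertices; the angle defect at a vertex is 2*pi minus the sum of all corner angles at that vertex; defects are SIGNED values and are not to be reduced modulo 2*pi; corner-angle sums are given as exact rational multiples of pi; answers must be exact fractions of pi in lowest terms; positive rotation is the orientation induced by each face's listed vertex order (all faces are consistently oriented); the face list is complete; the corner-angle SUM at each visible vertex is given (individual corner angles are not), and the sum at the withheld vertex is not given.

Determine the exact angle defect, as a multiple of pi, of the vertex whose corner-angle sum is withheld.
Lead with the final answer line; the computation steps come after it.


Answer: defect(P1) = (3/8)*pi

V = 6, E = 12, F = 8; chi = V - E + F = 2
Gauss-Bonnet: total defect = 2*pi*chi = 4*pi; visible defects sum to (29/8)*pi


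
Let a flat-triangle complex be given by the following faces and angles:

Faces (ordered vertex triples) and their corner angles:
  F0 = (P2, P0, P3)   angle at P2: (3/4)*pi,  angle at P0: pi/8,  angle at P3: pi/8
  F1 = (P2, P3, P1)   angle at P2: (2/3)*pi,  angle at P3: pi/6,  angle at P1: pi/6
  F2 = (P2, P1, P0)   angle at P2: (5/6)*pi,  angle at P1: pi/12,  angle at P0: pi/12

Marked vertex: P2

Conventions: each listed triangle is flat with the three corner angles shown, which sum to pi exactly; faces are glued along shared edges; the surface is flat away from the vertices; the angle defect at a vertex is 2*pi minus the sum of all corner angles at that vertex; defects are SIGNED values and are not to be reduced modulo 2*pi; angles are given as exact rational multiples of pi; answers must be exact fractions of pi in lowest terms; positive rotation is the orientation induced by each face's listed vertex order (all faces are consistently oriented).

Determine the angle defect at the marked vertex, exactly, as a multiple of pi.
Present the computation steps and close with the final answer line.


Sum of corner angles at P2: (9/4)*pi
defect = 2*pi - (9/4)*pi

Answer: defect(P2) = -pi/4


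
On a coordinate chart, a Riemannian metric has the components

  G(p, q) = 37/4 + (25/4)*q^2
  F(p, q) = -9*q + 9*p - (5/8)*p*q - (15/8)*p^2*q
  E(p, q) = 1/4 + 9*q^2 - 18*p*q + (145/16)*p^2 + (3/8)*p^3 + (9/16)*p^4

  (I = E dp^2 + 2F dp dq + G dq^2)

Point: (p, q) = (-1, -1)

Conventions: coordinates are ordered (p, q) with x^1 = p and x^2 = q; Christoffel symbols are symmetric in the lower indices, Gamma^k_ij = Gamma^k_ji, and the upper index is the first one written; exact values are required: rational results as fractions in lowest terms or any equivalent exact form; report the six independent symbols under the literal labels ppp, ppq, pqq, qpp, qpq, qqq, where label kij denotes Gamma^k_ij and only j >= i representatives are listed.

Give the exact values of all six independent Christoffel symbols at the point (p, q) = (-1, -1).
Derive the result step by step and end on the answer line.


E = 1/2, F = 5/4, G = 31/2 at the point
E_p = -5/4, E_q = 0, F_p = 47/8, F_q = -41/4, G_p = 0, G_q = -25/2
EG - F^2 = 99/16;  g^inv = (16/99) * [[31/2, -5/4], [-5/4, 1/2]]
first-kind symbols [ij,l] = (1/2)(d_i g_jl + d_j g_il - d_l g_ij): [pp,p] = E_p/2 = -5/8, [pp,q] = F_p - E_q/2 = 47/8, [pq,p] = E_q/2 = 0, [pq,q] = G_p/2 = 0, [qq,p] = F_q - G_p/2 = -41/4, [qq,q] = G_q/2 = -25/4
Gamma^p_ij = (G*[ij,p] - F*[ij,q])/(EG - F^2), Gamma^q_ij = (E*[ij,q] - F*[ij,p])/(EG - F^2)

Answer: Gamma_ppp = -545/198, Gamma_ppq = 0, Gamma_pqq = -2417/99, Gamma_qpp = 119/198, Gamma_qpq = 0, Gamma_qqq = 155/99


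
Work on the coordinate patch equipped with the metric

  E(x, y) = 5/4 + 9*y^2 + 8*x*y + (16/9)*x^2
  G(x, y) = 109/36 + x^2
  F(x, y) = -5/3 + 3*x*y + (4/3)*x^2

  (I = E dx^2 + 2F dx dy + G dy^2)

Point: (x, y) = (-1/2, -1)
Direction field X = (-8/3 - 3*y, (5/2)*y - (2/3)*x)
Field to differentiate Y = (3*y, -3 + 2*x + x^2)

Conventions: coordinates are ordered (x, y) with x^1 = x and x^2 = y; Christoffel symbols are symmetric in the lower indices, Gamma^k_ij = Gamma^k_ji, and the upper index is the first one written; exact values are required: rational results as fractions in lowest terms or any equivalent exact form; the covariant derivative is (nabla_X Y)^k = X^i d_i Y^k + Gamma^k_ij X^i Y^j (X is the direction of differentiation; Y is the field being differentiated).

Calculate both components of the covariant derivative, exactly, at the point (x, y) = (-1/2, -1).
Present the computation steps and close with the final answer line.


E = 529/36, F = 1/6, G = 59/18 at the point
E_x = -88/9, E_y = -22, F_x = -13/3, F_y = -3/2, G_x = -1, G_y = 0
EG - F^2 = 31193/648;  g^inv = (648/31193) * [[59/18, -1/6], [-1/6, 529/36]]
first-kind symbols [ij,l] = (1/2)(d_i g_jl + d_j g_il - d_l g_ij): [xx,x] = E_x/2 = -44/9, [xx,y] = F_x - E_y/2 = 20/3, [xy,x] = E_y/2 = -11, [xy,y] = G_x/2 = -1/2, [yy,x] = F_y - G_x/2 = -1, [yy,y] = G_y/2 = 0
Gamma^x_ij = (G*[ij,x] - F*[ij,y])/(EG - F^2), Gamma^y_ij = (E*[ij,y] - F*[ij,x])/(EG - F^2)
Gamma_xxx = -11104/31193, Gamma_xxy = -23310/31193, Gamma_xyy = -2124/31193, Gamma_yxx = 64008/31193, Gamma_yxy = -3573/31193, Gamma_yyy = 108/31193
X = (1/3, -13/6), Y = (-3, -15/4) at the point

Answer: (nabla_X Y)^x = -662571/62386, (nabla_X Y)^y = -857893/374316


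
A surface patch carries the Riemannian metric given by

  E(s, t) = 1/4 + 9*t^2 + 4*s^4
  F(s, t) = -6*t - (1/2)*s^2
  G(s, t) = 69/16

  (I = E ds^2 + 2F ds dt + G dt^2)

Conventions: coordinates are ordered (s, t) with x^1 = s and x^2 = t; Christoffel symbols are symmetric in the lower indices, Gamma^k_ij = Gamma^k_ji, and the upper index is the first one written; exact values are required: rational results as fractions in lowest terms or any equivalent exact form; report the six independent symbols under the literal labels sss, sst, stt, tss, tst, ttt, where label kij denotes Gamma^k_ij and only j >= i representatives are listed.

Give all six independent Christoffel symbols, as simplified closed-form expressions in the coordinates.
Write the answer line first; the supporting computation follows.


Answer: Gamma_sss = (2176*s^3 - 288*s^2*t - 384*s*t - 3456*t^2)/(1088*s^4 - 384*s^2*t + 180*t^2 + 69), Gamma_sst = 2484*t/(1088*s^4 - 384*s^2*t + 180*t^2 + 69), Gamma_stt = -1656/(1088*s^4 - 384*s^2*t + 180*t^2 + 69), Gamma_tss = (-2304*s^4*t + 3072*s^3*t - 576*s*t^2 - 16*s - 5184*t^3 - 144*t)/(1088*s^4 - 384*s^2*t + 180*t^2 + 69), Gamma_tst = (288*s^2*t + 3456*t^2)/(1088*s^4 - 384*s^2*t + 180*t^2 + 69), Gamma_ttt = (-192*s^2 - 2304*t)/(1088*s^4 - 384*s^2*t + 180*t^2 + 69)

E = 1/4 + 9*t^2 + 4*s^4; F = -6*t - (1/2)*s^2; G = 69/16
Gamma^k_ij = (1/2) g^{kl} (d_i g_jl + d_j g_il - d_l g_ij), with g^inv = (1/(EG-F^2)) [[G, -F], [-F, E]]
first partials: E_s = 16*s^3, E_t = 18*t, F_s = -s, F_t = -6, G_s = 0, G_t = 0
D = EG - F^2 = 69/64 + (45/16)*t^2 - 6*s^2*t + 17*s^4
expanded: Gamma^s_ss = (G E_s - 2F F_s + F E_t)/(2D), Gamma^s_st = (G E_t - F G_s)/(2D), Gamma^s_tt = (2G F_t - G G_s - F G_t)/(2D), Gamma^t_ss = (2E F_s - E E_t - F E_s)/(2D), Gamma^t_st = (E G_s - F E_t)/(2D), Gamma^t_tt = (E G_t - 2F F_t + F G_s)/(2D); substitute and cancel common factors


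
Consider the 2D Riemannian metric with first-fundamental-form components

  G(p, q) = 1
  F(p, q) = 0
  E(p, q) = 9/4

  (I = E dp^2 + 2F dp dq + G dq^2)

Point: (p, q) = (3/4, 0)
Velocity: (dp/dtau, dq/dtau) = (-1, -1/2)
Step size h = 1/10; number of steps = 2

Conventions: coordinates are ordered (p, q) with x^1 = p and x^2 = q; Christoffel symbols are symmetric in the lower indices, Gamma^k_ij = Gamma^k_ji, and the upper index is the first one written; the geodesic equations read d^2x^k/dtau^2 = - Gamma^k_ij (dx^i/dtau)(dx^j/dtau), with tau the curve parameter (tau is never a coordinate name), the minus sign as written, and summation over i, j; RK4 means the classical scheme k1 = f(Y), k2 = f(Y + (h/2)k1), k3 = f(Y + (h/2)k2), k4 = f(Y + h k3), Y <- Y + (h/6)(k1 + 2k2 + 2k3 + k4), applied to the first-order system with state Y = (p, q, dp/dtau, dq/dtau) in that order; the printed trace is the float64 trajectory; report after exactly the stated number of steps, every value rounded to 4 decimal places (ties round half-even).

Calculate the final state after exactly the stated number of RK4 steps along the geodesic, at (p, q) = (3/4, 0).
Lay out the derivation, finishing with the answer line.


f(Y) = (dp/dtau, dq/dtau, -Gamma^p_ij Y'^i Y'^j, -Gamma^q_ij Y'^i Y'^j) with the Gammas evaluated at the stage position; h = 0.100000; intermediate values shown to 6 dp
step 0: p = 0.7500, q = 0.0000, dp/dtau = -1.0000, dq/dtau = -0.5000
step 1:
  k1: at (p, q) = (0.750000, 0.000000), (dp/dtau, dq/dtau) = (-1.000000, -0.500000); Gamma_ppp = 0.000000, Gamma_ppq = 0.000000, Gamma_pqq = 0.000000, Gamma_qpp = 0.000000, Gamma_qpq = 0.000000, Gamma_qqq = 0.000000; k1 = (-1.000000, -0.500000, 0.000000, 0.000000)
  k2: at (p, q) = (0.700000, -0.025000), (dp/dtau, dq/dtau) = (-1.000000, -0.500000); Gamma_ppp = 0.000000, Gamma_ppq = 0.000000, Gamma_pqq = 0.000000, Gamma_qpp = 0.000000, Gamma_qpq = 0.000000, Gamma_qqq = 0.000000; k2 = (-1.000000, -0.500000, 0.000000, 0.000000)
  k3: at (p, q) = (0.700000, -0.025000), (dp/dtau, dq/dtau) = (-1.000000, -0.500000); Gamma_ppp = 0.000000, Gamma_ppq = 0.000000, Gamma_pqq = 0.000000, Gamma_qpp = 0.000000, Gamma_qpq = 0.000000, Gamma_qqq = 0.000000; k3 = (-1.000000, -0.500000, 0.000000, 0.000000)
  k4: at (p, q) = (0.650000, -0.050000), (dp/dtau, dq/dtau) = (-1.000000, -0.500000); Gamma_ppp = 0.000000, Gamma_ppq = 0.000000, Gamma_pqq = 0.000000, Gamma_qpp = 0.000000, Gamma_qpq = 0.000000, Gamma_qqq = 0.000000; k4 = (-1.000000, -0.500000, 0.000000, 0.000000)
  Y <- Y + (h/6)(k1 + 2k2 + 2k3 + k4): p = 0.6500, q = -0.0500, dp/dtau = -1.0000, dq/dtau = -0.5000
step 2:
  k1: at (p, q) = (0.650000, -0.050000), (dp/dtau, dq/dtau) = (-1.000000, -0.500000); Gamma_ppp = 0.000000, Gamma_ppq = 0.000000, Gamma_pqq = 0.000000, Gamma_qpp = 0.000000, Gamma_qpq = 0.000000, Gamma_qqq = 0.000000; k1 = (-1.000000, -0.500000, 0.000000, 0.000000)
  k2: at (p, q) = (0.600000, -0.075000), (dp/dtau, dq/dtau) = (-1.000000, -0.500000); Gamma_ppp = 0.000000, Gamma_ppq = 0.000000, Gamma_pqq = 0.000000, Gamma_qpp = 0.000000, Gamma_qpq = 0.000000, Gamma_qqq = 0.000000; k2 = (-1.000000, -0.500000, 0.000000, 0.000000)
  k3: at (p, q) = (0.600000, -0.075000), (dp/dtau, dq/dtau) = (-1.000000, -0.500000); Gamma_ppp = 0.000000, Gamma_ppq = 0.000000, Gamma_pqq = 0.000000, Gamma_qpp = 0.000000, Gamma_qpq = 0.000000, Gamma_qqq = 0.000000; k3 = (-1.000000, -0.500000, 0.000000, 0.000000)
  k4: at (p, q) = (0.550000, -0.100000), (dp/dtau, dq/dtau) = (-1.000000, -0.500000); Gamma_ppp = 0.000000, Gamma_ppq = 0.000000, Gamma_pqq = 0.000000, Gamma_qpp = 0.000000, Gamma_qpq = 0.000000, Gamma_qqq = 0.000000; k4 = (-1.000000, -0.500000, 0.000000, 0.000000)
  Y <- Y + (h/6)(k1 + 2k2 + 2k3 + k4): p = 0.5500, q = -0.1000, dp/dtau = -1.0000, dq/dtau = -0.5000

Answer: p = 0.5500, q = -0.1000, dp/dtau = -1.0000, dq/dtau = -0.5000


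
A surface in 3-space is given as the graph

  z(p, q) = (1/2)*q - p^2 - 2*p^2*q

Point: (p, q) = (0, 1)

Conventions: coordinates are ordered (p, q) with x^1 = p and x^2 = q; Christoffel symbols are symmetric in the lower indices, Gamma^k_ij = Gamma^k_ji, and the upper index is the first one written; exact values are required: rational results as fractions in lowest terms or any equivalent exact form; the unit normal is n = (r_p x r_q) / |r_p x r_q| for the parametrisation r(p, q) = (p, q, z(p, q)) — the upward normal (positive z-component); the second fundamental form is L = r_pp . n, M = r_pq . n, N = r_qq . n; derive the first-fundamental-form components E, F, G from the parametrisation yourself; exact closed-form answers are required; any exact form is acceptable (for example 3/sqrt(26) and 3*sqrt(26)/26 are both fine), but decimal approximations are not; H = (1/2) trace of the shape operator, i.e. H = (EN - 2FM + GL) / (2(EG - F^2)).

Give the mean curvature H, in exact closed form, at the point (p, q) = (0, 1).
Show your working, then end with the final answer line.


z_p = 0, z_q = 1/2, z_pp = -6, z_pq = 0, z_qq = 0
E = 1, F = 0, G = 5/4; answer radicand W^2 = 5/4
unnormalised second-form numerators: l = -6, m = 0, n = 0; L = l/sqrt(5/4), and similarly M = m/sqrt(W^2), N = n/sqrt(W^2)
H = (E*n - 2*F*m + G*l) / (2*(EG - F^2)*sqrt(W^2)); E*n - 2*F*m + G*l = -15/2, EG - F^2 = 5/4, so H = (-3)/sqrt(5/4)

Answer: H = -6*sqrt(5)/5


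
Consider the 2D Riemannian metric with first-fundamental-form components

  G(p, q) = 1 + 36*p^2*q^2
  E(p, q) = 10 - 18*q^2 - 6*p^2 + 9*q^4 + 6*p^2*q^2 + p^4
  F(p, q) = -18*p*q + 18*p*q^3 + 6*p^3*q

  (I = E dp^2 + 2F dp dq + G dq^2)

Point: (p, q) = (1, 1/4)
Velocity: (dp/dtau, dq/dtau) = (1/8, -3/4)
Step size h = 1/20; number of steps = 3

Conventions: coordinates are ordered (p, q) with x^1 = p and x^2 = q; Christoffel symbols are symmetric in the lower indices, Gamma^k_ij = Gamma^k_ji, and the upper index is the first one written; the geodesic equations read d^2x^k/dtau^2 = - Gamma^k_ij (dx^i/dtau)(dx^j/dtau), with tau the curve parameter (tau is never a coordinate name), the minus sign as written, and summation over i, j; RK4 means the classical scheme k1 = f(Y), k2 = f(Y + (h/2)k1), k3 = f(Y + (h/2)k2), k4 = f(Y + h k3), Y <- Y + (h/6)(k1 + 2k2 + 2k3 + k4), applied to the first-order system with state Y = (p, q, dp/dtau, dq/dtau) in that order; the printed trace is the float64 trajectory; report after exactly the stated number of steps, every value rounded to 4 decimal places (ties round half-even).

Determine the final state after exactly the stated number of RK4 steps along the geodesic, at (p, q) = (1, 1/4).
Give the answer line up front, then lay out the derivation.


Answer: p = 1.0307, q = 0.1294, dp/dtau = 0.3023, dq/dtau = -0.8572

f(Y) = (dp/dtau, dq/dtau, -Gamma^p_ij Y'^i Y'^j, -Gamma^q_ij Y'^i Y'^j) with the Gammas evaluated at the stage position; h = 0.050000; intermediate values shown to 6 dp
step 0: p = 1.0000, q = 0.2500, dp/dtau = 0.1250, dq/dtau = -0.7500
step 1:
  k1: at (p, q) = (1.000000, 0.250000), (dp/dtau, dq/dtau) = (0.125000, -0.750000); Gamma_ppp = -0.554692, Gamma_ppq = -0.416019, Gamma_pqq = -1.664077, Gamma_qpp = 0.459056, Gamma_qpq = 0.344292, Gamma_qqq = 1.377167; k1 = (0.125000, -0.750000, 0.866707, -0.717274)
  k2: at (p, q) = (1.003125, 0.231250), (dp/dtau, dq/dtau) = (0.146668, -0.767932); Gamma_ppp = -0.583986, Gamma_ppq = -0.403878, Gamma_pqq = -1.751957, Gamma_qpp = 0.443358, Gamma_qpq = 0.306621, Gamma_qqq = 1.330073; k2 = (0.146668, -0.767932, 0.954747, -0.724837)
  k3: at (p, q) = (1.003667, 0.230802), (dp/dtau, dq/dtau) = (0.148869, -0.768121); Gamma_ppp = -0.584814, Gamma_ppq = -0.403449, Gamma_pqq = -1.754443, Gamma_qpp = 0.443478, Gamma_qpq = 0.305945, Gamma_qqq = 1.330434; k3 = (0.148869, -0.768121, 0.955831, -0.724828)
  k4: at (p, q) = (1.007443, 0.211594), (dp/dtau, dq/dtau) = (0.172792, -0.786241); Gamma_ppp = -0.615239, Gamma_ppq = -0.387657, Gamma_pqq = -1.845716, Gamma_qpp = 0.425180, Gamma_qpq = 0.267902, Gamma_qqq = 1.275540; k4 = (0.172792, -0.786241, 1.054015, -0.728410)
  Y <- Y + (h/6)(k1 + 2k2 + 2k3 + k4): p = 1.0074, q = 0.2116, dp/dtau = 0.1728, dq/dtau = -0.7862
step 2:
  k1: at (p, q) = (1.007407, 0.211597), (dp/dtau, dq/dtau) = (0.172849, -0.786208); Gamma_ppp = -0.615220, Gamma_ppq = -0.387665, Gamma_pqq = -1.845661, Gamma_qpp = 0.425143, Gamma_qpq = 0.267893, Gamma_qqq = 1.275428; k1 = (0.172849, -0.786208, 1.053864, -0.728264)
  k2: at (p, q) = (1.011728, 0.191942), (dp/dtau, dq/dtau) = (0.199196, -0.804415); Gamma_ppp = -0.646594, Gamma_ppq = -0.368009, Gamma_pqq = -1.939781, Gamma_qpp = 0.403769, Gamma_qpq = 0.229805, Gamma_qqq = 1.211306; k2 = (0.199196, -0.804415, 1.162920, -0.726191)
  k3: at (p, q) = (1.012387, 0.191487), (dp/dtau, dq/dtau) = (0.201922, -0.804363); Gamma_ppp = -0.647587, Gamma_ppq = -0.367461, Gamma_pqq = -1.942761, Gamma_qpp = 0.403868, Gamma_qpq = 0.229167, Gamma_qqq = 1.211604; k3 = (0.201922, -0.804363, 1.164006, -0.725933)
  k4: at (p, q) = (1.017503, 0.171379), (dp/dtau, dq/dtau) = (0.231049, -0.822505); Gamma_ppp = -0.679967, Gamma_ppq = -0.343582, Gamma_pqq = -2.039901, Gamma_qpp = 0.379111, Gamma_qpq = 0.191562, Gamma_qqq = 1.137333; k4 = (0.231049, -0.822505, 1.285734, -0.716852)
  Y <- Y + (h/6)(k1 + 2k2 + 2k3 + k4): p = 1.0175, q = 0.1714, dp/dtau = 0.2311, dq/dtau = -0.8225
step 3:
  k1: at (p, q) = (1.017458, 0.171378), (dp/dtau, dq/dtau) = (0.231128, -0.822453); Gamma_ppp = -0.679941, Gamma_ppq = -0.343583, Gamma_pqq = -2.039824, Gamma_qpp = 0.379060, Gamma_qpq = 0.191544, Gamma_qqq = 1.137179; k1 = (0.231128, -0.822453, 1.285494, -0.716649)
  k2: at (p, q) = (1.023237, 0.150817), (dp/dtau, dq/dtau) = (0.263265, -0.840369); Gamma_ppp = -0.713005, Gamma_ppq = -0.315274, Gamma_pqq = -2.139015, Gamma_qpp = 0.350281, Gamma_qpq = 0.154886, Gamma_qqq = 1.050842; k2 = (0.263265, -0.840369, 1.420532, -0.697870)
  k3: at (p, q) = (1.024040, 0.150369), (dp/dtau, dq/dtau) = (0.266641, -0.839900); Gamma_ppp = -0.714207, Gamma_ppq = -0.314620, Gamma_pqq = -2.142621, Gamma_qpp = 0.350334, Gamma_qpq = 0.154328, Gamma_qqq = 1.051003; k3 = (0.266641, -0.839900, 1.421332, -0.697194)
  k4: at (p, q) = (1.030790, 0.129383), (dp/dtau, dq/dtau) = (0.302194, -0.857313); Gamma_ppp = -0.747922, Gamma_ppq = -0.281634, Gamma_pqq = -2.243766, Gamma_qpp = 0.317122, Gamma_qpq = 0.119414, Gamma_qqq = 0.951366; k4 = (0.302194, -0.857313, 1.571508, -0.666325)
  Y <- Y + (h/6)(k1 + 2k2 + 2k3 + k4): p = 1.0307, q = 0.1294, dp/dtau = 0.3023, dq/dtau = -0.8572


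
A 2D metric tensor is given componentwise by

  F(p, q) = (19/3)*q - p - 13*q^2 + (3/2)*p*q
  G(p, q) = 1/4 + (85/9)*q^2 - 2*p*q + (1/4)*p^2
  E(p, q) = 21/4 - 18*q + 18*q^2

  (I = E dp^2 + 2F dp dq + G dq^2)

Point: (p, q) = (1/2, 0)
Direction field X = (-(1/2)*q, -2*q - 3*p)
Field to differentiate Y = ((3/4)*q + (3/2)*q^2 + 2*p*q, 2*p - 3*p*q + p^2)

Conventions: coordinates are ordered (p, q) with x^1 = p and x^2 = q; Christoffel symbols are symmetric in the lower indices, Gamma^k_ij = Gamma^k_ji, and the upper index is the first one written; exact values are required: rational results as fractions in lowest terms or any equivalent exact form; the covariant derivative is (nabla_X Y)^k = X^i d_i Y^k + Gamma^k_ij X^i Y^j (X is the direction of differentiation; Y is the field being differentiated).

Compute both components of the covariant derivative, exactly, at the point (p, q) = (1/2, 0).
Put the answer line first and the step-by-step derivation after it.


Answer: (nabla_X Y)^p = -7433/1424, (nabla_X Y)^q = 391/356

E = 21/4, F = -1/2, G = 5/16 at the point
E_p = 0, E_q = -18, F_p = -1, F_q = 85/12, G_p = 1/4, G_q = -1
EG - F^2 = 89/64;  g^inv = (64/89) * [[5/16, 1/2], [1/2, 21/4]]
first-kind symbols [ij,l] = (1/2)(d_i g_jl + d_j g_il - d_l g_ij): [pp,p] = E_p/2 = 0, [pp,q] = F_p - E_q/2 = 8, [pq,p] = E_q/2 = -9, [pq,q] = G_p/2 = 1/8, [qq,p] = F_q - G_p/2 = 167/24, [qq,q] = G_q/2 = -1/2
Gamma^p_ij = (G*[ij,p] - F*[ij,q])/(EG - F^2), Gamma^q_ij = (E*[ij,q] - F*[ij,p])/(EG - F^2)
Gamma_ppp = 256/89, Gamma_ppq = -176/89, Gamma_pqq = 739/534, Gamma_qpp = 2688/89, Gamma_qpq = -246/89, Gamma_qqq = 164/267
X = (0, -3/2), Y = (0, 5/4) at the point


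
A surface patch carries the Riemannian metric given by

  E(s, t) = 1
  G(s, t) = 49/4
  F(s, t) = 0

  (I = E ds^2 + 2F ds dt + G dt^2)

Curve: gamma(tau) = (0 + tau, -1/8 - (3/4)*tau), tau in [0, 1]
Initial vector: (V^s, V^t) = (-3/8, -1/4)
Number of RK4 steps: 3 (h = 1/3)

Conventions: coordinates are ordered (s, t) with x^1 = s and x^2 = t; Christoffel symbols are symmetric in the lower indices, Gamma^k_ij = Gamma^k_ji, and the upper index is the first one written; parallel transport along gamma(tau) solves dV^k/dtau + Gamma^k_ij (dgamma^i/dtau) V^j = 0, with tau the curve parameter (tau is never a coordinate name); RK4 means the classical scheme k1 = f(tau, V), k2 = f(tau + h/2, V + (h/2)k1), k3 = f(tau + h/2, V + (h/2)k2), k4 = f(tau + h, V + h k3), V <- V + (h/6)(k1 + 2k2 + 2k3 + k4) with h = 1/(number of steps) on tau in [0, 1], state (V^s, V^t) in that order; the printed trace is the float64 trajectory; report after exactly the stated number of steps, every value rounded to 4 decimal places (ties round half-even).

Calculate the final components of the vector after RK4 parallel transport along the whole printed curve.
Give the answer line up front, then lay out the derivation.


Answer: V^s = -0.3750, V^t = -0.2500

gamma'(tau) = (1, -3/4); f(tau, V)^k = -Gamma^k_ij(gamma(tau)) gamma'^i(tau) V^j; h = 1/3; intermediate values shown to 6 dp
curve data and Christoffel symbols at the stage parameters:
  tau = 0.000000: gamma = (0.000000, -0.125000), gamma' = (1.000000, -0.750000); Gamma_sss = 0.000000, Gamma_sst = 0.000000, Gamma_stt = 0.000000, Gamma_tss = 0.000000, Gamma_tst = 0.000000, Gamma_ttt = 0.000000
  tau = 0.166667: gamma = (0.166667, -0.250000), gamma' = (1.000000, -0.750000); Gamma_sss = 0.000000, Gamma_sst = 0.000000, Gamma_stt = 0.000000, Gamma_tss = 0.000000, Gamma_tst = 0.000000, Gamma_ttt = 0.000000
  tau = 0.333333: gamma = (0.333333, -0.375000), gamma' = (1.000000, -0.750000); Gamma_sss = 0.000000, Gamma_sst = 0.000000, Gamma_stt = 0.000000, Gamma_tss = 0.000000, Gamma_tst = 0.000000, Gamma_ttt = 0.000000
  tau = 0.500000: gamma = (0.500000, -0.500000), gamma' = (1.000000, -0.750000); Gamma_sss = 0.000000, Gamma_sst = 0.000000, Gamma_stt = 0.000000, Gamma_tss = 0.000000, Gamma_tst = 0.000000, Gamma_ttt = 0.000000
  tau = 0.666667: gamma = (0.666667, -0.625000), gamma' = (1.000000, -0.750000); Gamma_sss = 0.000000, Gamma_sst = 0.000000, Gamma_stt = 0.000000, Gamma_tss = 0.000000, Gamma_tst = 0.000000, Gamma_ttt = 0.000000
  tau = 0.833333: gamma = (0.833333, -0.750000), gamma' = (1.000000, -0.750000); Gamma_sss = 0.000000, Gamma_sst = 0.000000, Gamma_stt = 0.000000, Gamma_tss = 0.000000, Gamma_tst = 0.000000, Gamma_ttt = 0.000000
  tau = 1.000000: gamma = (1.000000, -0.875000), gamma' = (1.000000, -0.750000); Gamma_sss = 0.000000, Gamma_sst = 0.000000, Gamma_stt = 0.000000, Gamma_tss = 0.000000, Gamma_tst = 0.000000, Gamma_ttt = 0.000000
step 0: V^s = -0.3750, V^t = -0.2500
step 1: k1 = (0.000000, 0.000000), k2 = (0.000000, 0.000000), k3 = (0.000000, 0.000000), k4 = (0.000000, 0.000000); V <- V + (h/6)(k1 + 2k2 + 2k3 + k4): V^s = -0.3750, V^t = -0.2500
step 2: k1 = (0.000000, 0.000000), k2 = (0.000000, 0.000000), k3 = (0.000000, 0.000000), k4 = (0.000000, 0.000000); V <- V + (h/6)(k1 + 2k2 + 2k3 + k4): V^s = -0.3750, V^t = -0.2500
step 3: k1 = (0.000000, 0.000000), k2 = (0.000000, 0.000000), k3 = (0.000000, 0.000000), k4 = (0.000000, 0.000000); V <- V + (h/6)(k1 + 2k2 + 2k3 + k4): V^s = -0.3750, V^t = -0.2500


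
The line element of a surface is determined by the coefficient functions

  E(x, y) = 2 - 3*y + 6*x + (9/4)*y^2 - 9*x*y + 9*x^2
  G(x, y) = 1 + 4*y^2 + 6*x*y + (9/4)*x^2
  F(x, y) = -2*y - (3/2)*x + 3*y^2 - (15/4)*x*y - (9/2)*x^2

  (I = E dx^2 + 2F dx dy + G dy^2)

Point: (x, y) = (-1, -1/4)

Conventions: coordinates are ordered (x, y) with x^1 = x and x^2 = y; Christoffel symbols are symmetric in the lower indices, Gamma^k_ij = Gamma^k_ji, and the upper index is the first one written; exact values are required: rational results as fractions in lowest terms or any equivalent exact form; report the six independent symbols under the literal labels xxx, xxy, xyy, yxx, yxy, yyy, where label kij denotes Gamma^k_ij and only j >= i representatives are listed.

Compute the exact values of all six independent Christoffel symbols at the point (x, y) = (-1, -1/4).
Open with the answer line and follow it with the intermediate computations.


Answer: Gamma_xxx = -104/163, Gamma_xxy = 52/163, Gamma_xyy = 208/489, Gamma_yxx = 128/163, Gamma_yxy = -64/163, Gamma_yyy = -256/489

E = 233/64, F = -13/4, G = 5 at the point
E_x = -39/4, E_y = 39/8, F_x = 135/16, F_y = 1/4, G_x = -6, G_y = -8
EG - F^2 = 489/64;  g^inv = (64/489) * [[5, 13/4], [13/4, 233/64]]
first-kind symbols [ij,l] = (1/2)(d_i g_jl + d_j g_il - d_l g_ij): [xx,x] = E_x/2 = -39/8, [xx,y] = F_x - E_y/2 = 6, [xy,x] = E_y/2 = 39/16, [xy,y] = G_x/2 = -3, [yy,x] = F_y - G_x/2 = 13/4, [yy,y] = G_y/2 = -4
Gamma^x_ij = (G*[ij,x] - F*[ij,y])/(EG - F^2), Gamma^y_ij = (E*[ij,y] - F*[ij,x])/(EG - F^2)


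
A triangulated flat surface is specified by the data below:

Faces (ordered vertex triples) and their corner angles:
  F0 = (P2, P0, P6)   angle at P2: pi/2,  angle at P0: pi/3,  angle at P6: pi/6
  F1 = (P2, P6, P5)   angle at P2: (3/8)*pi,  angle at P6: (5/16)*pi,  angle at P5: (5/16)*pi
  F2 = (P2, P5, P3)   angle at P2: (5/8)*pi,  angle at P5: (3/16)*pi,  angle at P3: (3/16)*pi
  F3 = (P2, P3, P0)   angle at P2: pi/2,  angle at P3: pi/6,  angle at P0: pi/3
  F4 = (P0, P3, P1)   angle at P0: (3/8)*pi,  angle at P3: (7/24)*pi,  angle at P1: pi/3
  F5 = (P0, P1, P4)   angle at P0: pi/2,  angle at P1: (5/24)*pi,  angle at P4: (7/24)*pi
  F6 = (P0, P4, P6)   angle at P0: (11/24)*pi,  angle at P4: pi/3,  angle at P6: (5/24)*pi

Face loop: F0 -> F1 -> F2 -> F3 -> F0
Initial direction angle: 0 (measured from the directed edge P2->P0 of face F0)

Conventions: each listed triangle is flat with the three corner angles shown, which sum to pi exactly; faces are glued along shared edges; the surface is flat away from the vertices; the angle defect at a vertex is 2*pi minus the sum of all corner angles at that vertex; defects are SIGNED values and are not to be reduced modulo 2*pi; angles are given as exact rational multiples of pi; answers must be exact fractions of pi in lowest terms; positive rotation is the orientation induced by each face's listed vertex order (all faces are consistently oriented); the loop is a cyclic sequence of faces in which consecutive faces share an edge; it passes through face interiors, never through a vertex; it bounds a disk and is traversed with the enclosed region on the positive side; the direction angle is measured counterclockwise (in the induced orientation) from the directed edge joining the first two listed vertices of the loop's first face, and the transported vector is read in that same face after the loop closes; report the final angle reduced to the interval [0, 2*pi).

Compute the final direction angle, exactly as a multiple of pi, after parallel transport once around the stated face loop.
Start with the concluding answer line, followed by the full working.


Answer: final direction angle = 0

enclosed vertex P2: corner angles sum to 2*pi, defect = 2*pi - 2*pi = 0
by Gauss-Bonnet the loop rotates the vector by the enclosed defect sum (positive orientation, mod 2*pi)
final angle = 0 + 0 = 0 (mod 2*pi)


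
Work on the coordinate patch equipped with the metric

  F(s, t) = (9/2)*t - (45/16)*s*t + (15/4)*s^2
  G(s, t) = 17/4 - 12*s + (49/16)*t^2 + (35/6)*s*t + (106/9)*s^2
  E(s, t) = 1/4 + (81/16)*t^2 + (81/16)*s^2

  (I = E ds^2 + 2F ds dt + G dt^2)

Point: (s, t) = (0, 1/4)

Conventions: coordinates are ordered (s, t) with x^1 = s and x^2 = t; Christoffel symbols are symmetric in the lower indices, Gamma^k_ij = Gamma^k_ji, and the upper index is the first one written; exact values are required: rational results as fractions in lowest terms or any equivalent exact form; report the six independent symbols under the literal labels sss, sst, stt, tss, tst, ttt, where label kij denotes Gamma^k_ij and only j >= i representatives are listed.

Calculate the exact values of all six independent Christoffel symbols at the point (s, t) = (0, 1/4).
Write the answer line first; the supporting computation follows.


Answer: Gamma_sss = 6912/3901, Gamma_sst = 252332/27307, Gamma_stt = 398224/11703, Gamma_tss = -3480/3901, Gamma_tst = -866896/245763, Gamma_ttt = -98852/11703

E = 145/256, F = 9/8, G = 1137/256 at the point
E_s = 0, E_t = 81/32, F_s = -45/64, F_t = 9/2, G_s = -253/24, G_t = 49/32
EG - F^2 = 81921/65536;  g^inv = (65536/81921) * [[1137/256, -9/8], [-9/8, 145/256]]
first-kind symbols [ij,l] = (1/2)(d_i g_jl + d_j g_il - d_l g_ij): [ss,s] = E_s/2 = 0, [ss,t] = F_s - E_t/2 = -63/32, [st,s] = E_t/2 = 81/64, [st,t] = G_s/2 = -253/48, [tt,s] = F_t - G_s/2 = 469/48, [tt,t] = G_t/2 = 49/64
Gamma^s_ij = (G*[ij,s] - F*[ij,t])/(EG - F^2), Gamma^t_ij = (E*[ij,t] - F*[ij,s])/(EG - F^2)


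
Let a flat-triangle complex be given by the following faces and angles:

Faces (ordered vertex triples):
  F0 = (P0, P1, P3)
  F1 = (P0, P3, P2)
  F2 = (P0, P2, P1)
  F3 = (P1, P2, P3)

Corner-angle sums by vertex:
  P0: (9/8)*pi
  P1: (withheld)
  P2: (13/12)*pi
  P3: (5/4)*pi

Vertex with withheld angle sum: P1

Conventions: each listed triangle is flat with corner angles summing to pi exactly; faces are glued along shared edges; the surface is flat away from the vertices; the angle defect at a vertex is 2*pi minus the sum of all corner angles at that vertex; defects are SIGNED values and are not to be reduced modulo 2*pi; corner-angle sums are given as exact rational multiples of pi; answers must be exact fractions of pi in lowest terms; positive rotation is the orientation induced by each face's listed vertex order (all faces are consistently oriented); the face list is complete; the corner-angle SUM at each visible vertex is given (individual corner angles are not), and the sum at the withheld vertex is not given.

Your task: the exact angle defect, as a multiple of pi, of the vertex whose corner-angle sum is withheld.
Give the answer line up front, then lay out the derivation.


Answer: defect(P1) = (35/24)*pi

V = 4, E = 6, F = 4; chi = V - E + F = 2
Gauss-Bonnet: total defect = 2*pi*chi = 4*pi; visible defects sum to (61/24)*pi


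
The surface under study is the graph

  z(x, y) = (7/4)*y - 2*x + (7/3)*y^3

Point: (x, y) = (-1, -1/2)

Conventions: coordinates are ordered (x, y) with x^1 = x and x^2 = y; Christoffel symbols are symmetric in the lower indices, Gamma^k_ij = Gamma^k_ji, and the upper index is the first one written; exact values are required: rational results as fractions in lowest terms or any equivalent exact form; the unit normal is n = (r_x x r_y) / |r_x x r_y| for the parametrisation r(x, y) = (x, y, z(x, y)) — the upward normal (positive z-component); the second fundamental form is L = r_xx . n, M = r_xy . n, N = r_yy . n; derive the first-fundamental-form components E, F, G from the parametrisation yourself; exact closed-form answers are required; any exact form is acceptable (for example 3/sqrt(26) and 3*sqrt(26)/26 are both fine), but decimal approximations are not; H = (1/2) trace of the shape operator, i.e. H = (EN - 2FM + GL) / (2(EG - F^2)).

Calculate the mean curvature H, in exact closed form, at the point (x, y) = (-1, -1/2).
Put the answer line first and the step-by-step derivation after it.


Answer: H = -140*sqrt(69)/4761

z_x = -2, z_y = 7/2, z_xx = 0, z_xy = 0, z_yy = -7
E = 5, F = -7, G = 53/4; answer radicand W^2 = 69/4
unnormalised second-form numerators: l = 0, m = 0, n = -7; L = l/sqrt(69/4), and similarly M = m/sqrt(W^2), N = n/sqrt(W^2)
H = (E*n - 2*F*m + G*l) / (2*(EG - F^2)*sqrt(W^2)); E*n - 2*F*m + G*l = -35, EG - F^2 = 69/4, so H = (-70/69)/sqrt(69/4)


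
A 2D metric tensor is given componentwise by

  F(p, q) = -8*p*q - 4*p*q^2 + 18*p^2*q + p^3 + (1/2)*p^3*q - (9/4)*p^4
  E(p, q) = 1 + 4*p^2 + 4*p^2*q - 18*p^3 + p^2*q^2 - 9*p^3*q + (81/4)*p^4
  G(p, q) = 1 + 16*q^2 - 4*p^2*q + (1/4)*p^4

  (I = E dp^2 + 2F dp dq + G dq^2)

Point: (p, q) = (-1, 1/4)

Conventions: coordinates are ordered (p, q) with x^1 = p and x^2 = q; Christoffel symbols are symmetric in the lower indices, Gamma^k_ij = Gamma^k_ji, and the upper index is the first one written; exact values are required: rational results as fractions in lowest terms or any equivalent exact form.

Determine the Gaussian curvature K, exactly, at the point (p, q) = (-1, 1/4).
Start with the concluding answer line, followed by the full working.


Answer: K = -11776/561001

E = 745/16, F = 27/8, G = 5/4, EG - F^2 = 749/16 at the point
E_p = -1215/8, E_q = 27/2, F_p = 9/8, F_q = 55/2, G_p = 1, G_q = 4
E_qq = 2, F_pq = -89/2, G_pp = 1
The intrinsic route: Brioschi's K = (det M1 - det M2)/(EG - F^2)^2.
M1 = [[-E_qq/2 + F_pq - G_pp/2, E_p/2, F_p - E_q/2], [F_q - G_p/2, E, F], [G_q/2, F, G]] = [[-46, -1215/16, -45/8], [27, 745/16, 27/8], [2, 27/8, 5/4]]; det M1 = -1469/16
M2 = [[0, E_q/2, G_p/2], [E_q/2, E, F], [G_p/2, F, G]] = [[0, 27/4, 1/2], [27/4, 745/16, 27/8], [1/2, 27/8, 5/4]]; det M2 = -733/16
det M1 - det M2 = -46; K = -46 / (749/16)^2 = -11776/561001


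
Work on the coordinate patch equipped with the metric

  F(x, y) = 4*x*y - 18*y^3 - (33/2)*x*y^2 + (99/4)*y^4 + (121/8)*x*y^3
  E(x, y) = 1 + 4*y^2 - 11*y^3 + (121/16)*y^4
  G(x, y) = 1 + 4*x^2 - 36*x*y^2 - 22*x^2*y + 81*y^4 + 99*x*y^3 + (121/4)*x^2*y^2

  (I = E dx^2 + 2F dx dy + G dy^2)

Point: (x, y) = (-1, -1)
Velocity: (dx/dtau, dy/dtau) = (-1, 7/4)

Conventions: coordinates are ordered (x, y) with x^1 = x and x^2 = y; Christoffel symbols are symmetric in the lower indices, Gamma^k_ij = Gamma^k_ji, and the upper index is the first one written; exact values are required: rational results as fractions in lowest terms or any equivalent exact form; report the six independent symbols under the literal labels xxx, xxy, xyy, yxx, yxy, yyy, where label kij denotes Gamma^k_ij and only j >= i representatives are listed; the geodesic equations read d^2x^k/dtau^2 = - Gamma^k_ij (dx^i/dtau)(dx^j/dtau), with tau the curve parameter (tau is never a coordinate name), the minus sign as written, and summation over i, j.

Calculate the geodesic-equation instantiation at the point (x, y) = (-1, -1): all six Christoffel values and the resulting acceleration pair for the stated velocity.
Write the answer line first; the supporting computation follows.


Answer: Gamma_xxx = 0, Gamma_xxy = -570/4733, Gamma_xyy = -1786/4733, Gamma_yxx = 0, Gamma_yxy = -1980/4733, Gamma_yyy = -6204/4733; accelerations (d^2x/dtau^2, d^2y/dtau^2) = (27797/37864, 48279/18932)

E = 377/16, F = 627/8, G = 1093/4 at the point
E_x = 0, E_y = -285/4, F_x = -285/8, F_y = -1883/8, G_x = -495/2, G_y = -1551/2
EG - F^2 = 4733/16;  g^inv = (16/4733) * [[1093/4, -627/8], [-627/8, 377/16]]
first-kind symbols [ij,l] = (1/2)(d_i g_jl + d_j g_il - d_l g_ij): [xx,x] = E_x/2 = 0, [xx,y] = F_x - E_y/2 = 0, [xy,x] = E_y/2 = -285/8, [xy,y] = G_x/2 = -495/4, [yy,x] = F_y - G_x/2 = -893/8, [yy,y] = G_y/2 = -1551/4
Gamma^x_ij = (G*[ij,x] - F*[ij,y])/(EG - F^2), Gamma^y_ij = (E*[ij,y] - F*[ij,x])/(EG - F^2)
Gamma_xxx = 0, Gamma_xxy = -570/4733, Gamma_xyy = -1786/4733, Gamma_yxx = 0, Gamma_yxy = -1980/4733, Gamma_yyy = -6204/4733
d^2x/dtau^2 = -(Gamma_xxx*(-1)^2 + 2*Gamma_xxy*(-1)*(7/4) + Gamma_xyy*(7/4)^2) = 27797/37864
d^2y/dtau^2 = -(Gamma_yxx*(-1)^2 + 2*Gamma_yxy*(-1)*(7/4) + Gamma_yyy*(7/4)^2) = 48279/18932
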